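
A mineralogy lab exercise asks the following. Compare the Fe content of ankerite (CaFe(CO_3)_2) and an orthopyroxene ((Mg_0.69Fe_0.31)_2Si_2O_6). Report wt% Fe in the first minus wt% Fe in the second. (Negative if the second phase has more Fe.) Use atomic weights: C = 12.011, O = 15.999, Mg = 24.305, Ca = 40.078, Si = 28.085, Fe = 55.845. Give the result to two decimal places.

Fe in CaFe(CO_3)_2: molar mass 215.939 g/mol; 1×55.845 = 55.845 g → 25.86 wt%.
Fe in (Mg_0.69Fe_0.31)_2Si_2O_6: molar mass 220.329 g/mol; 0.62×55.845 = 34.624 g → 15.71 wt%.
Difference = 25.86 − 15.71 = 10.15 percentage points.

10.15 percentage points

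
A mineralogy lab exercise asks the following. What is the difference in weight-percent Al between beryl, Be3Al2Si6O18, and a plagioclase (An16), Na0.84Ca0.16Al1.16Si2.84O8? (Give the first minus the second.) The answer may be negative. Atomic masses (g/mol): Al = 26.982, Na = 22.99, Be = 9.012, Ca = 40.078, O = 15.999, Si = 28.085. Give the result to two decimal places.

-1.78 percentage points

First mineral: 53.964 g Al in 537.492 g formula = 10.04 wt% Al.
Second mineral: 31.299 g Al in 264.777 g formula = 11.82 wt% Al.
10.04% − 11.82% gives a difference of -1.78 percentage points.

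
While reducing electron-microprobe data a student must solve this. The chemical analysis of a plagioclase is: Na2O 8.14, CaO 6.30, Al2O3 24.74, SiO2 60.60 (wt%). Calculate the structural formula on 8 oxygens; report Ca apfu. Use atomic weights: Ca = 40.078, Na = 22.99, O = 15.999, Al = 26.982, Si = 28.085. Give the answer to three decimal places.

0.301 Ca apfu

Na2O (M=61.979): mol = 0.13133; Na = 0.26266, O = 0.13133.
CaO (M=56.077): mol = 0.11235; Ca = 0.11235, O = 0.11235.
Al2O3 (M=101.961): mol = 0.24264; Al = 0.48528, O = 0.72792.
SiO2 (M=60.083): mol = 1.00860; Si = 1.00860, O = 2.01720.
ΣO = 2.98880; factor = 8/ΣO = 2.67666.
Ca apfu = 0.11235 × 2.67666 = 0.301.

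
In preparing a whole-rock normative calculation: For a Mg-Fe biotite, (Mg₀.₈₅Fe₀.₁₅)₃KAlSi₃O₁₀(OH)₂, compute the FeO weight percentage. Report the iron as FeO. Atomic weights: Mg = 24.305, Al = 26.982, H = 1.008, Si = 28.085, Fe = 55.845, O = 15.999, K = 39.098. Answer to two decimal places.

7.49 wt%

Molar mass of (Mg₀.₈₅Fe₀.₁₅)₃KAlSi₃O₁₀(OH)₂ = 2.55·24.305 + 0.45·55.845 + 1·39.098 + 1·26.982 + 3·28.085 + 12·15.999 + 2·1.008 = 431.447 g/mol.
Each formula unit contains 0.45 Fe, equivalent to 0.45/1 = 0.4500 mol FeO.
M(FeO) = 1×55.845 + 1×15.999 = 71.844 g/mol.
Mass of FeO per formula unit = 0.4500 × 71.844 = 32.330 g.
FeO wt% = 32.330 / 431.447 × 100 = 7.49%.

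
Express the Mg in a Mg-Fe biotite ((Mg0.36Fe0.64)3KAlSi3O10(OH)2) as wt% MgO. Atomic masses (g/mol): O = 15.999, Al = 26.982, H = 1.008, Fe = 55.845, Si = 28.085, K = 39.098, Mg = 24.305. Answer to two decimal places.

Molar mass of (Mg0.36Fe0.64)3KAlSi3O10(OH)2 = 1.08*24.305 + 1.92*55.845 + 1*39.098 + 1*26.982 + 3*28.085 + 12*15.999 + 2*1.008 = 477.811 g/mol.
Each formula unit contains 1.08 Mg, equivalent to 1.08/1 = 1.0800 mol MgO.
M(MgO) = 1×24.305 + 1×15.999 = 40.304 g/mol.
Mass of MgO per formula unit = 1.0800 × 40.304 = 43.528 g.
MgO wt% = 43.528 / 477.811 × 100 = 9.11%.

9.11 wt%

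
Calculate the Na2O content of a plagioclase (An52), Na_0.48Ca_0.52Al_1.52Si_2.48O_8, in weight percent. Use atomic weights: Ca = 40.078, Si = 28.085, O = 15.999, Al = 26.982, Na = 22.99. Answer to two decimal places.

5.50 wt%

M(Na_0.48Ca_0.52Al_1.52Si_2.48O_8) = 270.531 g/mol; M(Na2O) = 61.979 g/mol.
Moles Na2O per formula unit = 0.48 Na ÷ 2 = 0.2400.
Na2O fraction = (0.2400 × 61.979) / 270.531 = 14.875/270.531 = 0.0550.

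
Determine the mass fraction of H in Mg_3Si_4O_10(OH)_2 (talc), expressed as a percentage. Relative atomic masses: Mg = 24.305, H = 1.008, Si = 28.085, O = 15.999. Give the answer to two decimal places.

0.53 mass %

Molar mass of Mg_3Si_4O_10(OH)_2: 3×24.305 + 4×28.085 + 12×15.999 + 2×1.008 = 379.259 g/mol.
Mass of H per formula unit: 2 × 1.008 = 2.016 g.
Weight fraction H = 2.016 / 379.259 = 0.0053.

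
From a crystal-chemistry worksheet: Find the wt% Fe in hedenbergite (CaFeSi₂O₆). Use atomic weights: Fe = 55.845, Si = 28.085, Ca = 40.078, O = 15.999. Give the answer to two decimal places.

Molar mass of CaFeSi₂O₆: 1×40.078 + 1×55.845 + 2×28.085 + 6×15.999 = 248.087 g/mol.
Mass of Fe per formula unit: 1 × 55.845 = 55.845 g.
Weight fraction Fe = 55.845 / 248.087 = 0.2251.

22.51 weight percent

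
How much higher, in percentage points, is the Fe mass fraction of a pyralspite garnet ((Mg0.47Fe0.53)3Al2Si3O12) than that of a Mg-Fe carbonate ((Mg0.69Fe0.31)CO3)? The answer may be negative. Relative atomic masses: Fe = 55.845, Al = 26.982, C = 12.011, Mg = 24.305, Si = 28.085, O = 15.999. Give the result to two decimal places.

First mineral: 88.794 g Fe in 453.271 g formula = 19.59 wt% Fe.
Second mineral: 17.312 g Fe in 94.090 g formula = 18.40 wt% Fe.
19.59% − 18.40% gives a difference of 1.19 percentage points.

1.19 percentage points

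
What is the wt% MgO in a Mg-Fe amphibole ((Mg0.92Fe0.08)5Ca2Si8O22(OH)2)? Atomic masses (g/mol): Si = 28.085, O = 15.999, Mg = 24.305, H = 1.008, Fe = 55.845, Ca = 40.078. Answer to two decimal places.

Formula mass = 824.969 g/mol.
4.60 Mg → 4.6000 mol MgO per formula unit; M(MgO) = 40.304, so MgO mass = 185.398 g.
185.398/824.969 × 100 = 22.47 wt%.

22.47 wt%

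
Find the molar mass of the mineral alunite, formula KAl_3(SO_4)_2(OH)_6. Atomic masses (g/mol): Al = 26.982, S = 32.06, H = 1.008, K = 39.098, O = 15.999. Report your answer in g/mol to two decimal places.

414.20 g/mol

M = 1·39.098 + 3·26.982 + 2·32.06 + 14·15.999 + 6·1.008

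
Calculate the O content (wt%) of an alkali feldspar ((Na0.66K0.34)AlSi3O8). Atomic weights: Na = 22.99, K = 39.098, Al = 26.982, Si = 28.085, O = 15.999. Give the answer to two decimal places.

Molar mass of (Na0.66K0.34)AlSi3O8: 0.66×22.99 + 0.34×39.098 + 1×26.982 + 3×28.085 + 8×15.999 = 267.696 g/mol.
Mass of O per formula unit: 8 × 15.999 = 127.992 g.
Weight fraction O = 127.992 / 267.696 = 0.4781.

47.81 wt%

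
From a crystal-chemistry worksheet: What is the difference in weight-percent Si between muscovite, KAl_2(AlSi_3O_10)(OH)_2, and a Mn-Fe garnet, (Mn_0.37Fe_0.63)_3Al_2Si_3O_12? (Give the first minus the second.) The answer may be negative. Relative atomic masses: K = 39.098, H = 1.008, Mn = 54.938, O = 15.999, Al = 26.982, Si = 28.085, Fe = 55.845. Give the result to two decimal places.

First mineral: 84.255 g Si in 398.303 g formula = 21.15 wt% Si.
Second mineral: 84.255 g Si in 496.735 g formula = 16.96 wt% Si.
21.15% − 16.96% gives a difference of 4.19 percentage points.

4.19 percentage points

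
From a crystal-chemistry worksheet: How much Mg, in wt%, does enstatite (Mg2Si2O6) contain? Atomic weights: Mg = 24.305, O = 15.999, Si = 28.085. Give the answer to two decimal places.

24.21 wt%

Formula mass = 2·24.305 + 2·28.085 + 6·15.999 = 200.774 g/mol, of which 48.610 g is Mg.
So Mg makes up 48.610/200.774 = 0.2421 of the mass, i.e. 24.21%.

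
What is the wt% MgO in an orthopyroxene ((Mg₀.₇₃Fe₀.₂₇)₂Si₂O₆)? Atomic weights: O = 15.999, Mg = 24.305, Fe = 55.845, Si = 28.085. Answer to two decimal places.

Formula mass = 217.806 g/mol.
1.46 Mg → 1.4600 mol MgO per formula unit; M(MgO) = 40.304, so MgO mass = 58.844 g.
58.844/217.806 × 100 = 27.02 wt%.

27.02 wt%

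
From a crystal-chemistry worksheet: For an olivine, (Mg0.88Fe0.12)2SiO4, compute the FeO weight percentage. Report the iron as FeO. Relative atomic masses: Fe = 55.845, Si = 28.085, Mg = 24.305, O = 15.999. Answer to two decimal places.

M((Mg0.88Fe0.12)2SiO4) = 148.261 g/mol; M(FeO) = 71.844 g/mol.
Moles FeO per formula unit = 0.24 Fe ÷ 1 = 0.2400.
FeO fraction = (0.2400 × 71.844) / 148.261 = 17.243/148.261 = 0.1163.

11.63 wt%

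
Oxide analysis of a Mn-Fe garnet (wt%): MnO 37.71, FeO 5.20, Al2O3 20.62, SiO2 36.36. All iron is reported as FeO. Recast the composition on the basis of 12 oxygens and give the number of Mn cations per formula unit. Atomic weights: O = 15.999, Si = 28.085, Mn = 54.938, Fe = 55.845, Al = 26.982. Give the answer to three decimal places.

37.71 wt% MnO ÷ 70.937 g/mol = 0.53160 mol, giving 0.53160 Mn and 0.53160 O.
5.20 wt% FeO ÷ 71.844 g/mol = 0.07238 mol, giving 0.07238 Fe and 0.07238 O.
20.62 wt% Al2O3 ÷ 101.961 g/mol = 0.20223 mol, giving 0.40446 Al and 0.60669 O.
36.36 wt% SiO2 ÷ 60.083 g/mol = 0.60516 mol, giving 0.60516 Si and 1.21032 O.
Oxygen sums to 2.42099; scaling by 12/2.42099 = 4.95665 puts the formula on 12 O.
Mn: 0.53160 × 4.95665 = 2.635 atoms per formula unit.

2.635 Mn apfu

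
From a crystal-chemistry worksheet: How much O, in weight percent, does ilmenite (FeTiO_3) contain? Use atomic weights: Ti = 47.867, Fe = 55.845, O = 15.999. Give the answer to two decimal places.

M(FeTiO_3) = 151.709 g/mol.
O contributes 3 × 15.999 = 47.997 g per mole.
47.997/151.709 = 0.3164 → 31.64%.

31.64 weight percent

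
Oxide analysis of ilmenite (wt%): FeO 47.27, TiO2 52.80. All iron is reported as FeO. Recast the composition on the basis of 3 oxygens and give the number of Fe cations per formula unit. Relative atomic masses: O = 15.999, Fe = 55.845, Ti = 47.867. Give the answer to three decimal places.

47.27 wt% FeO ÷ 71.844 g/mol = 0.65795 mol, giving 0.65795 Fe and 0.65795 O.
52.80 wt% TiO2 ÷ 79.865 g/mol = 0.66112 mol, giving 0.66112 Ti and 1.32224 O.
Oxygen sums to 1.98019; scaling by 3/1.98019 = 1.51501 puts the formula on 3 O.
Fe: 0.65795 × 1.51501 = 0.997 atoms per formula unit.

0.997 Fe apfu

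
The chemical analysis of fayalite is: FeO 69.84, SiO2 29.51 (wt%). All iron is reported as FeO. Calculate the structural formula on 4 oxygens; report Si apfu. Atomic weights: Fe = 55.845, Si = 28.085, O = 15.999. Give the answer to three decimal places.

69.84 wt% FeO ÷ 71.844 g/mol = 0.97211 mol, giving 0.97211 Fe and 0.97211 O.
29.51 wt% SiO2 ÷ 60.083 g/mol = 0.49115 mol, giving 0.49115 Si and 0.98230 O.
Oxygen sums to 1.95441; scaling by 4/1.95441 = 2.04665 puts the formula on 4 O.
Si: 0.49115 × 2.04665 = 1.005 atoms per formula unit.

1.005 Si apfu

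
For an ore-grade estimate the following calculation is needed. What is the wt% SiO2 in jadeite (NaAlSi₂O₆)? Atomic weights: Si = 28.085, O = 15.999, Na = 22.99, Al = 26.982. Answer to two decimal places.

59.45 wt%

Molar mass of NaAlSi₂O₆ = 1×22.99 + 1×26.982 + 2×28.085 + 6×15.999 = 202.136 g/mol.
Each formula unit contains 2 Si, equivalent to 2/1 = 2.0000 mol SiO2.
M(SiO2) = 1×28.085 + 2×15.999 = 60.083 g/mol.
Mass of SiO2 per formula unit = 2.0000 × 60.083 = 120.166 g.
SiO2 wt% = 120.166 / 202.136 × 100 = 59.45%.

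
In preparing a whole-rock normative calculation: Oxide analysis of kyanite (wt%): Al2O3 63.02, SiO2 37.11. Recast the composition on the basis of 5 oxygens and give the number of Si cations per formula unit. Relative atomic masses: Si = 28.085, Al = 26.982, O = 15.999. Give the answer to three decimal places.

Al2O3 (M=101.961): mol = 0.61808; Al = 1.23616, O = 1.85424.
SiO2 (M=60.083): mol = 0.61765; Si = 0.61765, O = 1.23530.
ΣO = 3.08954; factor = 5/ΣO = 1.61836.
Si apfu = 0.61765 × 1.61836 = 1.000.

1.000 Si apfu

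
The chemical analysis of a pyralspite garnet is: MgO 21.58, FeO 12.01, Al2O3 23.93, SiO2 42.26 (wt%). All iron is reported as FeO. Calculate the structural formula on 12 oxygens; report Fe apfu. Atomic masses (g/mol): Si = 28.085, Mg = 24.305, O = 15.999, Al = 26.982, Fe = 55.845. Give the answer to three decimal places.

0.713 Fe apfu

MgO (M=40.304): mol = 0.53543; Mg = 0.53543, O = 0.53543.
FeO (M=71.844): mol = 0.16717; Fe = 0.16717, O = 0.16717.
Al2O3 (M=101.961): mol = 0.23470; Al = 0.46940, O = 0.70410.
SiO2 (M=60.083): mol = 0.70336; Si = 0.70336, O = 1.40672.
ΣO = 2.81342; factor = 12/ΣO = 4.26527.
Fe apfu = 0.16717 × 4.26527 = 0.713.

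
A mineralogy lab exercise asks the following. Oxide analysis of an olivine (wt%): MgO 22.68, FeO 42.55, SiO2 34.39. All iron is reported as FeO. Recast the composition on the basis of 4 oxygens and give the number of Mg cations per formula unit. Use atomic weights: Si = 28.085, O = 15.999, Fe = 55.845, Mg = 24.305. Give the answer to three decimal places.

22.68 wt% MgO ÷ 40.304 g/mol = 0.56272 mol, giving 0.56272 Mg and 0.56272 O.
42.55 wt% FeO ÷ 71.844 g/mol = 0.59226 mol, giving 0.59226 Fe and 0.59226 O.
34.39 wt% SiO2 ÷ 60.083 g/mol = 0.57237 mol, giving 0.57237 Si and 1.14474 O.
Oxygen sums to 2.29972; scaling by 4/2.29972 = 1.73934 puts the formula on 4 O.
Mg: 0.56272 × 1.73934 = 0.979 atoms per formula unit.

0.979 Mg apfu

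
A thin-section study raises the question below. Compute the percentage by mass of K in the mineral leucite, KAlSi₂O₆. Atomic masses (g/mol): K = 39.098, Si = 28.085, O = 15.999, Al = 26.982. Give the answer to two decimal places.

17.91 wt%

Formula mass = 1·39.098 + 1·26.982 + 2·28.085 + 6·15.999 = 218.244 g/mol, of which 39.098 g is K.
So K makes up 39.098/218.244 = 0.1791 of the mass, i.e. 17.91%.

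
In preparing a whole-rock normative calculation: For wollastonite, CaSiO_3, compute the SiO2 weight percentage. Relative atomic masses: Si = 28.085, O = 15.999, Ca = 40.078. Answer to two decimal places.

51.72 wt%

Formula mass = 116.160 g/mol.
1 Si → 1.0000 mol SiO2 per formula unit; M(SiO2) = 60.083, so SiO2 mass = 60.083 g.
60.083/116.160 × 100 = 51.72 wt%.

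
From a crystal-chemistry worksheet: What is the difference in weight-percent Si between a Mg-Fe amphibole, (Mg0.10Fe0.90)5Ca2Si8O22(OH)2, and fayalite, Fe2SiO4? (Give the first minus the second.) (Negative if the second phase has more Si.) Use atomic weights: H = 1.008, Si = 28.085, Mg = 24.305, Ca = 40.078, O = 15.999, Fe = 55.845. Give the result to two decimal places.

Si in (Mg0.10Fe0.90)5Ca2Si8O22(OH)2: molar mass 954.283 g/mol; 8×28.085 = 224.680 g → 23.54 wt%.
Si in Fe2SiO4: molar mass 203.771 g/mol; 1×28.085 = 28.085 g → 13.78 wt%.
Difference = 23.54 − 13.78 = 9.76 percentage points.

9.76 percentage points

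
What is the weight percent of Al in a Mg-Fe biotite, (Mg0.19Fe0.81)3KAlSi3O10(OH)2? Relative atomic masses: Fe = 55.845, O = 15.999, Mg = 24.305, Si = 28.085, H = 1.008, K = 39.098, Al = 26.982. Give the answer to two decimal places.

Molar mass of (Mg0.19Fe0.81)3KAlSi3O10(OH)2: 0.57×24.305 + 2.43×55.845 + 1×39.098 + 1×26.982 + 3×28.085 + 12×15.999 + 2×1.008 = 493.896 g/mol.
Mass of Al per formula unit: 1 × 26.982 = 26.982 g.
Weight fraction Al = 26.982 / 493.896 = 0.0546.

5.46 weight percent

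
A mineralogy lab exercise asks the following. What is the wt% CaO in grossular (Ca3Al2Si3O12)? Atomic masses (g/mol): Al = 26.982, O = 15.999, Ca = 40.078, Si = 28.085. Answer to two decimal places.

37.35 wt%

Molar mass of Ca3Al2Si3O12 = 3*40.078 + 2*26.982 + 3*28.085 + 12*15.999 = 450.441 g/mol.
Each formula unit contains 3 Ca, equivalent to 3/1 = 3.0000 mol CaO.
M(CaO) = 1×40.078 + 1×15.999 = 56.077 g/mol.
Mass of CaO per formula unit = 3.0000 × 56.077 = 168.231 g.
CaO wt% = 168.231 / 450.441 × 100 = 37.35%.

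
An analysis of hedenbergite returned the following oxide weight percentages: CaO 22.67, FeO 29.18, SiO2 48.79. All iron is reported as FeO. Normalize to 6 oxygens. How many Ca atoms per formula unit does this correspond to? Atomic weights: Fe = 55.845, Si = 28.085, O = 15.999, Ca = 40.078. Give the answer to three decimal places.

0.996 Ca apfu

CaO (M=56.077): mol = 0.40427; Ca = 0.40427, O = 0.40427.
FeO (M=71.844): mol = 0.40616; Fe = 0.40616, O = 0.40616.
SiO2 (M=60.083): mol = 0.81204; Si = 0.81204, O = 1.62408.
ΣO = 2.43451; factor = 6/ΣO = 2.46456.
Ca apfu = 0.40427 × 2.46456 = 0.996.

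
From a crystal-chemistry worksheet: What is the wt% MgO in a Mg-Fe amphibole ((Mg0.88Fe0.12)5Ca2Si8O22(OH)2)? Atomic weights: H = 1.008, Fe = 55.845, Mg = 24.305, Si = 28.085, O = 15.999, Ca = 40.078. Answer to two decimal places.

Formula mass = 831.277 g/mol.
4.40 Mg → 4.4000 mol MgO per formula unit; M(MgO) = 40.304, so MgO mass = 177.338 g.
177.338/831.277 × 100 = 21.33 wt%.

21.33 wt%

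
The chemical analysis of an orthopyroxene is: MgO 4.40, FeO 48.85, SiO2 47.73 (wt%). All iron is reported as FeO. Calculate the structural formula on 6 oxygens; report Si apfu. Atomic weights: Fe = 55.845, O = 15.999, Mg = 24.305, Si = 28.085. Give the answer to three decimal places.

4.40 wt% MgO ÷ 40.304 g/mol = 0.10917 mol, giving 0.10917 Mg and 0.10917 O.
48.85 wt% FeO ÷ 71.844 g/mol = 0.67995 mol, giving 0.67995 Fe and 0.67995 O.
47.73 wt% SiO2 ÷ 60.083 g/mol = 0.79440 mol, giving 0.79440 Si and 1.58880 O.
Oxygen sums to 2.37792; scaling by 6/2.37792 = 2.52321 puts the formula on 6 O.
Si: 0.79440 × 2.52321 = 2.004 atoms per formula unit.

2.004 Si apfu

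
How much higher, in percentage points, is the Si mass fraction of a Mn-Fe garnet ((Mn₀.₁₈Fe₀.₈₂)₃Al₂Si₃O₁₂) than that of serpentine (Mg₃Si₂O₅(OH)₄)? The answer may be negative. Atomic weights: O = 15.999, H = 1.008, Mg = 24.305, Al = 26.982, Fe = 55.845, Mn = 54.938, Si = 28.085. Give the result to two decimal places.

Si in (Mn₀.₁₈Fe₀.₈₂)₃Al₂Si₃O₁₂: molar mass 497.252 g/mol; 3×28.085 = 84.255 g → 16.94 wt%.
Si in Mg₃Si₂O₅(OH)₄: molar mass 277.108 g/mol; 2×28.085 = 56.170 g → 20.27 wt%.
Difference = 16.94 − 20.27 = -3.33 percentage points.

-3.33 percentage points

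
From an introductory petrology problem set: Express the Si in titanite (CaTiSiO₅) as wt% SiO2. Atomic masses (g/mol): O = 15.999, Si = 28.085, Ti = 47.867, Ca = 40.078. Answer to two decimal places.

30.65 wt%

M(CaTiSiO₅) = 196.025 g/mol; M(SiO2) = 60.083 g/mol.
Moles SiO2 per formula unit = 1 Si ÷ 1 = 1.0000.
SiO2 fraction = (1.0000 × 60.083) / 196.025 = 60.083/196.025 = 0.3065.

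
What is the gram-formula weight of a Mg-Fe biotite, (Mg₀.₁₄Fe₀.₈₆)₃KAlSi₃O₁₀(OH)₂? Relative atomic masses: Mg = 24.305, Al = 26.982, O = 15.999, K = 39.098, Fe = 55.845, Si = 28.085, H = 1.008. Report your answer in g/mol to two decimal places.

498.63 g/mol

The formula mass is the sum 0.42×24.305 + 2.58×55.845 + 1×39.098 + 1×26.982 + 3×28.085 + 12×15.999 + 2×1.008.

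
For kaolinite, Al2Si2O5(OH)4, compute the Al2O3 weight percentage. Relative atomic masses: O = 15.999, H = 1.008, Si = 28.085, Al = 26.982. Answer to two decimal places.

39.50 wt%

M(Al2Si2O5(OH)4) = 258.157 g/mol; M(Al2O3) = 101.961 g/mol.
Moles Al2O3 per formula unit = 2 Al ÷ 2 = 1.0000.
Al2O3 fraction = (1.0000 × 101.961) / 258.157 = 101.961/258.157 = 0.3950.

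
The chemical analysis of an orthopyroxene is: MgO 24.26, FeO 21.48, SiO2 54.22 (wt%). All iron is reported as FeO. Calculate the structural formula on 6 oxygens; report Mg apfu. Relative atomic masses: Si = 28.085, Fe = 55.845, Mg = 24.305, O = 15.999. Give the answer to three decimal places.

MgO: 24.26/40.304 = 0.60193 mol → 0.60193 mol Mg, 0.60193 mol O.
FeO: 21.48/71.844 = 0.29898 mol → 0.29898 mol Fe, 0.29898 mol O.
SiO2: 54.22/60.083 = 0.90242 mol → 0.90242 mol Si, 1.80484 mol O.
Total oxygen = 2.70575 mol. Normalization factor = 6/2.70575 = 2.21750.
Mg per 6 O = 0.60193 × 2.21750 = 1.335.

1.335 Mg apfu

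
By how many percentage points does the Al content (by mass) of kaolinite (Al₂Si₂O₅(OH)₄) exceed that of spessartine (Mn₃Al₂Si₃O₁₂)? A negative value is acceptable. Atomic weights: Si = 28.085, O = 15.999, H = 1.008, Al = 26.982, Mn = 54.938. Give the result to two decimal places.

10.00 percentage points

Al in Al₂Si₂O₅(OH)₄: molar mass 258.157 g/mol; 2×26.982 = 53.964 g → 20.90 wt%.
Al in Mn₃Al₂Si₃O₁₂: molar mass 495.021 g/mol; 2×26.982 = 53.964 g → 10.90 wt%.
Difference = 20.90 − 10.90 = 10.00 percentage points.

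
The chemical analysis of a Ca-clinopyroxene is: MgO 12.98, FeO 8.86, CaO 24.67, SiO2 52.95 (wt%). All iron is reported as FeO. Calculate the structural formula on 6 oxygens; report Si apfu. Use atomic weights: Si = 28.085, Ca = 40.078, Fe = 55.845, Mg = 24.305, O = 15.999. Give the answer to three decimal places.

1.997 Si apfu

MgO: 12.98/40.304 = 0.32205 mol → 0.32205 mol Mg, 0.32205 mol O.
FeO: 8.86/71.844 = 0.12332 mol → 0.12332 mol Fe, 0.12332 mol O.
CaO: 24.67/56.077 = 0.43993 mol → 0.43993 mol Ca, 0.43993 mol O.
SiO2: 52.95/60.083 = 0.88128 mol → 0.88128 mol Si, 1.76256 mol O.
Total oxygen = 2.64786 mol. Normalization factor = 6/2.64786 = 2.26598.
Si per 6 O = 0.88128 × 2.26598 = 1.997.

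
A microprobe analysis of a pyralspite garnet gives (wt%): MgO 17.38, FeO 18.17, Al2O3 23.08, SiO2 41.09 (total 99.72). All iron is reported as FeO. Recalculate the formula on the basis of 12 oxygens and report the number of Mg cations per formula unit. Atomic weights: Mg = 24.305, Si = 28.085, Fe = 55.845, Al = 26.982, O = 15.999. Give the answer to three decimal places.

MgO: 17.38/40.304 = 0.43122 mol → 0.43122 mol Mg, 0.43122 mol O.
FeO: 18.17/71.844 = 0.25291 mol → 0.25291 mol Fe, 0.25291 mol O.
Al2O3: 23.08/101.961 = 0.22636 mol → 0.45272 mol Al, 0.67908 mol O.
SiO2: 41.09/60.083 = 0.68389 mol → 0.68389 mol Si, 1.36778 mol O.
Total oxygen = 2.73099 mol. Normalization factor = 12/2.73099 = 4.39401.
Mg per 12 O = 0.43122 × 4.39401 = 1.895.

1.895 Mg apfu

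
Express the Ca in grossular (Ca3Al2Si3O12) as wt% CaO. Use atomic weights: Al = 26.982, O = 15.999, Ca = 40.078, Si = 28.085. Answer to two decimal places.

37.35 wt%

Molar mass of Ca3Al2Si3O12 = 3*40.078 + 2*26.982 + 3*28.085 + 12*15.999 = 450.441 g/mol.
Each formula unit contains 3 Ca, equivalent to 3/1 = 3.0000 mol CaO.
M(CaO) = 1×40.078 + 1×15.999 = 56.077 g/mol.
Mass of CaO per formula unit = 3.0000 × 56.077 = 168.231 g.
CaO wt% = 168.231 / 450.441 × 100 = 37.35%.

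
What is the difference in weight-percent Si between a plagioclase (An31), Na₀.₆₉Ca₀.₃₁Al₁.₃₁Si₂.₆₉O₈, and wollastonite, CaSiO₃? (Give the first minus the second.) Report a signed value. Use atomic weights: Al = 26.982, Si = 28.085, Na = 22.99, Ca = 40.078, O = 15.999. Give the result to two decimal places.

M(Na₀.₆₉Ca₀.₃₁Al₁.₃₁Si₂.₆₉O₈) = 267.174 g/mol, so wt% Si = 75.549/267.174 × 100 = 28.28%.
M(CaSiO₃) = 116.160 g/mol, so wt% Si = 28.085/116.160 × 100 = 24.18%.
28.28 − 24.18 = 4.10 pp.

4.10 percentage points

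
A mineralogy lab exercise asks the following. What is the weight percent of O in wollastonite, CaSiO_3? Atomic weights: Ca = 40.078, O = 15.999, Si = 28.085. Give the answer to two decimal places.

41.32 weight percent

Formula mass = 1·40.078 + 1·28.085 + 3·15.999 = 116.160 g/mol, of which 47.997 g is O.
So O makes up 47.997/116.160 = 0.4132 of the mass, i.e. 41.32%.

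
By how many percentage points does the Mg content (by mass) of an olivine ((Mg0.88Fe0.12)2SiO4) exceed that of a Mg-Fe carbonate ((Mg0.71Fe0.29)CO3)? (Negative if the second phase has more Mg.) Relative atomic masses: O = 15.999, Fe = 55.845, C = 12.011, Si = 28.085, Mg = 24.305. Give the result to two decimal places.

10.39 percentage points

First mineral: 42.777 g Mg in 148.261 g formula = 28.85 wt% Mg.
Second mineral: 17.257 g Mg in 93.460 g formula = 18.46 wt% Mg.
28.85% − 18.46% gives a difference of 10.39 percentage points.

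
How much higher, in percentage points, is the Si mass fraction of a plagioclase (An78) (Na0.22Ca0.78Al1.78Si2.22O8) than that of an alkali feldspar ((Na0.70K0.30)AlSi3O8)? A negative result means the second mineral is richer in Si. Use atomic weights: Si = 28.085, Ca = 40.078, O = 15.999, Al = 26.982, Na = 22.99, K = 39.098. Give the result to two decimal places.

M(Na0.22Ca0.78Al1.78Si2.22O8) = 274.687 g/mol, so wt% Si = 62.349/274.687 × 100 = 22.70%.
M((Na0.70K0.30)AlSi3O8) = 267.051 g/mol, so wt% Si = 84.255/267.051 × 100 = 31.55%.
22.70 − 31.55 = -8.85 pp.

-8.85 percentage points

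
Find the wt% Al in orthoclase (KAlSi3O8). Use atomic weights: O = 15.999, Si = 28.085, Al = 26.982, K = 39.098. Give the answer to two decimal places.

M(KAlSi3O8) = 278.327 g/mol.
Al contributes 1 × 26.982 = 26.982 g per mole.
26.982/278.327 = 0.0969 → 9.69%.

9.69 wt%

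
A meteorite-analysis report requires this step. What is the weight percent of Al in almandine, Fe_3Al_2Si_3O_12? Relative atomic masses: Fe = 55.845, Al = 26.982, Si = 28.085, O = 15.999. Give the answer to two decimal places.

M(Fe_3Al_2Si_3O_12) = 497.742 g/mol.
Al contributes 2 × 26.982 = 53.964 g per mole.
53.964/497.742 = 0.1084 → 10.84%.

10.84 mass %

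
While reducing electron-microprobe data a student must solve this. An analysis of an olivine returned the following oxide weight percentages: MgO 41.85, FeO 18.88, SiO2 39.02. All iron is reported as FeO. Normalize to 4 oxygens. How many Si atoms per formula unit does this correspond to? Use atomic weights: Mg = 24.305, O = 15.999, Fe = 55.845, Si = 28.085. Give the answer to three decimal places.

0.999 Si apfu

MgO: 41.85/40.304 = 1.03836 mol → 1.03836 mol Mg, 1.03836 mol O.
FeO: 18.88/71.844 = 0.26279 mol → 0.26279 mol Fe, 0.26279 mol O.
SiO2: 39.02/60.083 = 0.64943 mol → 0.64943 mol Si, 1.29886 mol O.
Total oxygen = 2.60001 mol. Normalization factor = 4/2.60001 = 1.53846.
Si per 4 O = 0.64943 × 1.53846 = 0.999.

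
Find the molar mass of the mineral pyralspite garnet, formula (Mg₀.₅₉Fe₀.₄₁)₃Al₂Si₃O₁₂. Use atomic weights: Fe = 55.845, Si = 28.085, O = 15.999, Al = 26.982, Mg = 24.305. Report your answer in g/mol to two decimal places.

M = 1.77×24.305 + 1.23×55.845 + 2×26.982 + 3×28.085 + 12×15.999

441.92 g/mol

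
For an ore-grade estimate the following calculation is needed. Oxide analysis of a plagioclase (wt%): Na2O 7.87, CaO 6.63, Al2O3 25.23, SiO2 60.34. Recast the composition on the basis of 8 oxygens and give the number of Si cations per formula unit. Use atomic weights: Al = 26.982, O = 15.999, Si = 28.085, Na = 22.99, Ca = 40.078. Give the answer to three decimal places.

2.682 Si apfu

Na2O: 7.87/61.979 = 0.12698 mol → 0.25396 mol Na, 0.12698 mol O.
CaO: 6.63/56.077 = 0.11823 mol → 0.11823 mol Ca, 0.11823 mol O.
Al2O3: 25.23/101.961 = 0.24745 mol → 0.49490 mol Al, 0.74235 mol O.
SiO2: 60.34/60.083 = 1.00428 mol → 1.00428 mol Si, 2.00856 mol O.
Total oxygen = 2.99612 mol. Normalization factor = 8/2.99612 = 2.67012.
Si per 8 O = 1.00428 × 2.67012 = 2.682.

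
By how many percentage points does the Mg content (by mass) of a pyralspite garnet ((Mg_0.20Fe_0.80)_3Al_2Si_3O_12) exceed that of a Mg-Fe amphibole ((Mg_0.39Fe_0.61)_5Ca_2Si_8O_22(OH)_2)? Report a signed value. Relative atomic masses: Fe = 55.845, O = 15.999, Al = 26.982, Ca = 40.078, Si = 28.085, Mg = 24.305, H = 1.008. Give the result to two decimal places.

-2.17 percentage points

First mineral: 14.583 g Mg in 478.818 g formula = 3.05 wt% Mg.
Second mineral: 47.395 g Mg in 908.550 g formula = 5.22 wt% Mg.
3.05% − 5.22% gives a difference of -2.17 percentage points.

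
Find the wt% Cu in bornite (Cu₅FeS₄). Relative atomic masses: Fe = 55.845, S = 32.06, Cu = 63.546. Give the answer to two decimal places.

M(Cu₅FeS₄) = 501.815 g/mol.
Cu contributes 5 × 63.546 = 317.730 g per mole.
317.730/501.815 = 0.6332 → 63.32%.

63.32 weight percent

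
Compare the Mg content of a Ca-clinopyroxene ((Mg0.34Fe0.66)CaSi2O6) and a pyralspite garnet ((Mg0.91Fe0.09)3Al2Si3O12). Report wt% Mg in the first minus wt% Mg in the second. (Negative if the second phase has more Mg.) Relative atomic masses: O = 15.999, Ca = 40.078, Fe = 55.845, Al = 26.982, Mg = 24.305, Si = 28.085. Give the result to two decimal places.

Mg in (Mg0.34Fe0.66)CaSi2O6: molar mass 237.363 g/mol; 0.34×24.305 = 8.264 g → 3.48 wt%.
Mg in (Mg0.91Fe0.09)3Al2Si3O12: molar mass 411.638 g/mol; 2.73×24.305 = 66.353 g → 16.12 wt%.
Difference = 3.48 − 16.12 = -12.64 percentage points.

-12.64 percentage points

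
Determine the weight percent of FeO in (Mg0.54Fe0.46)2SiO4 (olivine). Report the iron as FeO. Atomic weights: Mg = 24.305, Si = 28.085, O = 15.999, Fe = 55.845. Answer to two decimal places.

38.95 wt%

Formula mass = 169.708 g/mol.
0.92 Fe → 0.9200 mol FeO per formula unit; M(FeO) = 71.844, so FeO mass = 66.096 g.
66.096/169.708 × 100 = 38.95 wt%.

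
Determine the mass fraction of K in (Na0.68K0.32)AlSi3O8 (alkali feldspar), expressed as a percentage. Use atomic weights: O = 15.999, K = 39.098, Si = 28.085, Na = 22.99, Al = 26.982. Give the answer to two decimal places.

4.68 mass %

M((Na0.68K0.32)AlSi3O8) = 267.374 g/mol.
K contributes 0.32 × 39.098 = 12.511 g per mole.
12.511/267.374 = 0.0468 → 4.68%.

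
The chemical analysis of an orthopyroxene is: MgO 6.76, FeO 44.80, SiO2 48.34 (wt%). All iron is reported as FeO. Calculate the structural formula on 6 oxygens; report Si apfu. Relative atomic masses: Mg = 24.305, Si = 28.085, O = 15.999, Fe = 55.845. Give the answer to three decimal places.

6.76 wt% MgO ÷ 40.304 g/mol = 0.16773 mol, giving 0.16773 Mg and 0.16773 O.
44.80 wt% FeO ÷ 71.844 g/mol = 0.62357 mol, giving 0.62357 Fe and 0.62357 O.
48.34 wt% SiO2 ÷ 60.083 g/mol = 0.80455 mol, giving 0.80455 Si and 1.60910 O.
Oxygen sums to 2.40040; scaling by 6/2.40040 = 2.49958 puts the formula on 6 O.
Si: 0.80455 × 2.49958 = 2.011 atoms per formula unit.

2.011 Si apfu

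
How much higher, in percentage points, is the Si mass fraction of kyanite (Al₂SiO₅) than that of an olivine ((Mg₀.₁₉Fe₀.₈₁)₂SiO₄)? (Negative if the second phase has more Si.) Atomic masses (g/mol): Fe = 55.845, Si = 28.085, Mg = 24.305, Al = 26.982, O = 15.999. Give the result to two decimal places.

Si in Al₂SiO₅: molar mass 162.044 g/mol; 1×28.085 = 28.085 g → 17.33 wt%.
Si in (Mg₀.₁₉Fe₀.₈₁)₂SiO₄: molar mass 191.786 g/mol; 1×28.085 = 28.085 g → 14.64 wt%.
Difference = 17.33 − 14.64 = 2.69 percentage points.

2.69 percentage points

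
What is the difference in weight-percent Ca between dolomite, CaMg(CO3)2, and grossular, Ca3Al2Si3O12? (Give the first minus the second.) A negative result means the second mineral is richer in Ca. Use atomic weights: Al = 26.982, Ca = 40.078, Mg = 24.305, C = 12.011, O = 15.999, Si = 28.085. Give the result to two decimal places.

-4.96 percentage points

M(CaMg(CO3)2) = 184.399 g/mol, so wt% Ca = 40.078/184.399 × 100 = 21.73%.
M(Ca3Al2Si3O12) = 450.441 g/mol, so wt% Ca = 120.234/450.441 × 100 = 26.69%.
21.73 − 26.69 = -4.96 pp.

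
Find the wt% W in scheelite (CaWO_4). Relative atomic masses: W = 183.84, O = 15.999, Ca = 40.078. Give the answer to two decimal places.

63.85 wt%

M(CaWO_4) = 287.914 g/mol.
W contributes 1 × 183.84 = 183.840 g per mole.
183.840/287.914 = 0.6385 → 63.85%.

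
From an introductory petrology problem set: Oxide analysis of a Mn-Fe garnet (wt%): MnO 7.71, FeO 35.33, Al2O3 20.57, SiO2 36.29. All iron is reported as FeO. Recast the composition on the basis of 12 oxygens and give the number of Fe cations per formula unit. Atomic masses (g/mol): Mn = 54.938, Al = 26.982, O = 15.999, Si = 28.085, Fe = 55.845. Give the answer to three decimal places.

7.71 wt% MnO ÷ 70.937 g/mol = 0.10869 mol, giving 0.10869 Mn and 0.10869 O.
35.33 wt% FeO ÷ 71.844 g/mol = 0.49176 mol, giving 0.49176 Fe and 0.49176 O.
20.57 wt% Al2O3 ÷ 101.961 g/mol = 0.20174 mol, giving 0.40348 Al and 0.60522 O.
36.29 wt% SiO2 ÷ 60.083 g/mol = 0.60400 mol, giving 0.60400 Si and 1.20800 O.
Oxygen sums to 2.41367; scaling by 12/2.41367 = 4.97168 puts the formula on 12 O.
Fe: 0.49176 × 4.97168 = 2.445 atoms per formula unit.

2.445 Fe apfu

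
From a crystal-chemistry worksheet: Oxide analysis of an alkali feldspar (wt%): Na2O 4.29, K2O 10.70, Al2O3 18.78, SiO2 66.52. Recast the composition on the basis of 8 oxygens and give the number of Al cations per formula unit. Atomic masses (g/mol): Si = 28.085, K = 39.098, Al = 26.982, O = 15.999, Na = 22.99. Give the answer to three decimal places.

0.999 Al apfu

Na2O (M=61.979): mol = 0.06922; Na = 0.13844, O = 0.06922.
K2O (M=94.195): mol = 0.11359; K = 0.22718, O = 0.11359.
Al2O3 (M=101.961): mol = 0.18419; Al = 0.36838, O = 0.55257.
SiO2 (M=60.083): mol = 1.10714; Si = 1.10714, O = 2.21428.
ΣO = 2.94966; factor = 8/ΣO = 2.71218.
Al apfu = 0.36838 × 2.71218 = 0.999.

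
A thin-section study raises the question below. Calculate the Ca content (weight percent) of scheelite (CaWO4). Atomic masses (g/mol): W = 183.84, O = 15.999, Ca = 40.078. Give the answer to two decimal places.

Formula mass = 1·40.078 + 1·183.84 + 4·15.999 = 287.914 g/mol, of which 40.078 g is Ca.
So Ca makes up 40.078/287.914 = 0.1392 of the mass, i.e. 13.92%.

13.92 weight percent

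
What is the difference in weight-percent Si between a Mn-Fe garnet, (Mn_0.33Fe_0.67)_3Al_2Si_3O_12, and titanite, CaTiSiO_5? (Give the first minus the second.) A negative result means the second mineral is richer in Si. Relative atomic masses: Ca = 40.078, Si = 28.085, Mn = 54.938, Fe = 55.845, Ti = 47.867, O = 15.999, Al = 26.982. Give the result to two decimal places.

2.63 percentage points

First mineral: 84.255 g Si in 496.844 g formula = 16.96 wt% Si.
Second mineral: 28.085 g Si in 196.025 g formula = 14.33 wt% Si.
16.96% − 14.33% gives a difference of 2.63 percentage points.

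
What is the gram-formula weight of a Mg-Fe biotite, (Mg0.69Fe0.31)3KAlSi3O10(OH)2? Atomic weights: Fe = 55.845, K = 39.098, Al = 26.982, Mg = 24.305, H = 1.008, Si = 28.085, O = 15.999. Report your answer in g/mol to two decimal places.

446.59 g/mol

The formula mass is the sum 2.07×24.305 + 0.93×55.845 + 1×39.098 + 1×26.982 + 3×28.085 + 12×15.999 + 2×1.008.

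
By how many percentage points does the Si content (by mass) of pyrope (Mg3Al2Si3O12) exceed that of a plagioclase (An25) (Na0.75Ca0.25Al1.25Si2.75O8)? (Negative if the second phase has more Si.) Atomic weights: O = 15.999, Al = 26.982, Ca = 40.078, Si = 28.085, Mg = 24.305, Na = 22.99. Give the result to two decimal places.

M(Mg3Al2Si3O12) = 403.122 g/mol, so wt% Si = 84.255/403.122 × 100 = 20.90%.
M(Na0.75Ca0.25Al1.25Si2.75O8) = 266.215 g/mol, so wt% Si = 77.234/266.215 × 100 = 29.01%.
20.90 − 29.01 = -8.11 pp.

-8.11 percentage points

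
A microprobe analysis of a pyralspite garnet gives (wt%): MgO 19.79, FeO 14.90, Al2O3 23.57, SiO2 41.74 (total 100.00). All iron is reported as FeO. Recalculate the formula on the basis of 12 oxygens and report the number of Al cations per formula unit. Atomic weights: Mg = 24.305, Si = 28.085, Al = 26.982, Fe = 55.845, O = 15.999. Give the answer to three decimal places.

MgO: 19.79/40.304 = 0.49102 mol → 0.49102 mol Mg, 0.49102 mol O.
FeO: 14.90/71.844 = 0.20739 mol → 0.20739 mol Fe, 0.20739 mol O.
Al2O3: 23.57/101.961 = 0.23117 mol → 0.46234 mol Al, 0.69351 mol O.
SiO2: 41.74/60.083 = 0.69471 mol → 0.69471 mol Si, 1.38942 mol O.
Total oxygen = 2.78134 mol. Normalization factor = 12/2.78134 = 4.31447.
Al per 12 O = 0.46234 × 4.31447 = 1.995.

1.995 Al apfu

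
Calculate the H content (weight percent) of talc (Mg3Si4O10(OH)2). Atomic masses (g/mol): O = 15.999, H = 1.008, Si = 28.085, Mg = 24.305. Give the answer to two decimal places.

0.53 weight percent

Formula mass = 3×24.305 + 4×28.085 + 12×15.999 + 2×1.008 = 379.259 g/mol, of which 2.016 g is H.
So H makes up 2.016/379.259 = 0.0053 of the mass, i.e. 0.53%.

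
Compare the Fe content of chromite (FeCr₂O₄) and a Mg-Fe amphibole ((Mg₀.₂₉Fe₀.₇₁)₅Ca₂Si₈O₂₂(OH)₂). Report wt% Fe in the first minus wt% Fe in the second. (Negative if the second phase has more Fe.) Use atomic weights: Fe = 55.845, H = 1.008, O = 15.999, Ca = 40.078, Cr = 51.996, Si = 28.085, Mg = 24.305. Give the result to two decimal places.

Fe in FeCr₂O₄: molar mass 223.833 g/mol; 1×55.845 = 55.845 g → 24.95 wt%.
Fe in (Mg₀.₂₉Fe₀.₇₁)₅Ca₂Si₈O₂₂(OH)₂: molar mass 924.320 g/mol; 3.55×55.845 = 198.250 g → 21.45 wt%.
Difference = 24.95 − 21.45 = 3.50 percentage points.

3.50 percentage points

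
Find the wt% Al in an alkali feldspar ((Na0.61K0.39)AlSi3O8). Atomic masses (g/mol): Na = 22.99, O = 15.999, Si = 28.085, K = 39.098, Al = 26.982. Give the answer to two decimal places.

10.05 weight percent

Molar mass of (Na0.61K0.39)AlSi3O8: 0.61×22.99 + 0.39×39.098 + 1×26.982 + 3×28.085 + 8×15.999 = 268.501 g/mol.
Mass of Al per formula unit: 1 × 26.982 = 26.982 g.
Weight fraction Al = 26.982 / 268.501 = 0.1005.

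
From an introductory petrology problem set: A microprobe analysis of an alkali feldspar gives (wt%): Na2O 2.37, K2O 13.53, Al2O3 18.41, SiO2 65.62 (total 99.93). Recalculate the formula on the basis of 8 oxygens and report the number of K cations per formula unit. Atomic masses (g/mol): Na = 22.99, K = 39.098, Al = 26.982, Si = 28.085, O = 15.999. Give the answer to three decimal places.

Na2O: 2.37/61.979 = 0.03824 mol → 0.07648 mol Na, 0.03824 mol O.
K2O: 13.53/94.195 = 0.14364 mol → 0.28728 mol K, 0.14364 mol O.
Al2O3: 18.41/101.961 = 0.18056 mol → 0.36112 mol Al, 0.54168 mol O.
SiO2: 65.62/60.083 = 1.09216 mol → 1.09216 mol Si, 2.18432 mol O.
Total oxygen = 2.90788 mol. Normalization factor = 8/2.90788 = 2.75115.
K per 8 O = 0.28728 × 2.75115 = 0.790.

0.790 K apfu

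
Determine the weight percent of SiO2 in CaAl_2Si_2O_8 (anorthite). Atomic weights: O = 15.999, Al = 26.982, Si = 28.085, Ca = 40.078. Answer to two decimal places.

43.19 wt%

Formula mass = 278.204 g/mol.
2 Si → 2.0000 mol SiO2 per formula unit; M(SiO2) = 60.083, so SiO2 mass = 120.166 g.
120.166/278.204 × 100 = 43.19 wt%.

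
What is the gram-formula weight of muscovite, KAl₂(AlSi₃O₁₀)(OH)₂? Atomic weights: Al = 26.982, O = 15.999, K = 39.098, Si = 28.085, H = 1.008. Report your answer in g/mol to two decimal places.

M = 1*39.098 + 3*26.982 + 3*28.085 + 12*15.999 + 2*1.008

398.30 g/mol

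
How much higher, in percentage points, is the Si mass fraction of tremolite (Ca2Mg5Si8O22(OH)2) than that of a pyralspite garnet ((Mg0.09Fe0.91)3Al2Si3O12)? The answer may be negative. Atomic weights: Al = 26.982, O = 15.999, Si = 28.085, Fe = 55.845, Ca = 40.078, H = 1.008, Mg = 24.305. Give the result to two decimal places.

Si in Ca2Mg5Si8O22(OH)2: molar mass 812.353 g/mol; 8×28.085 = 224.680 g → 27.66 wt%.
Si in (Mg0.09Fe0.91)3Al2Si3O12: molar mass 489.226 g/mol; 3×28.085 = 84.255 g → 17.22 wt%.
Difference = 27.66 − 17.22 = 10.44 percentage points.

10.44 percentage points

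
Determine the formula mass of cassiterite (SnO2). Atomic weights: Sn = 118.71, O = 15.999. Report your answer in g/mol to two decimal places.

M = 1×118.71 + 2×15.999

150.71 g/mol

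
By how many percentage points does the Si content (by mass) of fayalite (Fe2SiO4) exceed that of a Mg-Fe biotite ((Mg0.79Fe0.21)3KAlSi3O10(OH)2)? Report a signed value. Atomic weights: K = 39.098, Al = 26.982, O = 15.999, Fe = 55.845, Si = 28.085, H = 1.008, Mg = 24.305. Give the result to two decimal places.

-5.49 percentage points

First mineral: 28.085 g Si in 203.771 g formula = 13.78 wt% Si.
Second mineral: 84.255 g Si in 437.124 g formula = 19.27 wt% Si.
13.78% − 19.27% gives a difference of -5.49 percentage points.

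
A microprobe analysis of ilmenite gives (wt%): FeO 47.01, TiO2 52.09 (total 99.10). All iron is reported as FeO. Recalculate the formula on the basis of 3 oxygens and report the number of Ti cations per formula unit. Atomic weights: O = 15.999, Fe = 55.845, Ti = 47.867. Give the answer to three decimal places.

FeO: 47.01/71.844 = 0.65433 mol → 0.65433 mol Fe, 0.65433 mol O.
TiO2: 52.09/79.865 = 0.65223 mol → 0.65223 mol Ti, 1.30446 mol O.
Total oxygen = 1.95879 mol. Normalization factor = 3/1.95879 = 1.53156.
Ti per 3 O = 0.65223 × 1.53156 = 0.999.

0.999 Ti apfu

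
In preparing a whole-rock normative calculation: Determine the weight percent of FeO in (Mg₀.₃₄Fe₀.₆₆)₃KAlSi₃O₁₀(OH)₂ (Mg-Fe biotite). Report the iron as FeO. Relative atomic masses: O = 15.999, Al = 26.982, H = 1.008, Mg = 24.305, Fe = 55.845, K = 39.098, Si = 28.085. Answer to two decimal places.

Formula mass = 479.703 g/mol.
1.98 Fe → 1.9800 mol FeO per formula unit; M(FeO) = 71.844, so FeO mass = 142.251 g.
142.251/479.703 × 100 = 29.65 wt%.

29.65 wt%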